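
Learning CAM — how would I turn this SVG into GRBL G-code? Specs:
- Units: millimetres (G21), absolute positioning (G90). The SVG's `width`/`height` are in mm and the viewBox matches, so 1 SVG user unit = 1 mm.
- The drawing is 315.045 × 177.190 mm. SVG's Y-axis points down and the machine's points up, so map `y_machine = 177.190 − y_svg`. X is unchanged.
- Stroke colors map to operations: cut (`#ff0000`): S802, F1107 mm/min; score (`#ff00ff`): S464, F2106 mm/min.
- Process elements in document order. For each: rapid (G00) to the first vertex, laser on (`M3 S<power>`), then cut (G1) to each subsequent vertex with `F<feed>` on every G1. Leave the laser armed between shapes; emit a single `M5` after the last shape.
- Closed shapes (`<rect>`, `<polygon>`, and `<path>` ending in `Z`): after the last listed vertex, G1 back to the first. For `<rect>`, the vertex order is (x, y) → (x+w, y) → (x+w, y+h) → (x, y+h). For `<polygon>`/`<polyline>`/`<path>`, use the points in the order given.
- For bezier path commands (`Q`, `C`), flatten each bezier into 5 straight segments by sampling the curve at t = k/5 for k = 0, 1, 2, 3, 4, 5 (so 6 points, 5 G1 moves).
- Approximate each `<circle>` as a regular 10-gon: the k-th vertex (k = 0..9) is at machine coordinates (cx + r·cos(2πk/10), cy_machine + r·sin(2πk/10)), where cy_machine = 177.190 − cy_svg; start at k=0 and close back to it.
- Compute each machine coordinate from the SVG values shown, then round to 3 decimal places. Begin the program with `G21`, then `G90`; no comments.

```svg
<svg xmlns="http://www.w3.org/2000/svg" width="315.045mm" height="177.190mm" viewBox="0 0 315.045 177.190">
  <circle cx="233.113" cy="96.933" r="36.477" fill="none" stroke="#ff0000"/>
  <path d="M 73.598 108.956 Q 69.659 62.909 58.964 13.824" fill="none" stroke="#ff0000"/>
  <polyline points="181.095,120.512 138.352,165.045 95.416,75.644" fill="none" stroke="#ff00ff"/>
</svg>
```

Since the viewBox matches the mm dimensions, user units are millimetres directly. The only transform is the Y-flip y_m = 177.190 − y_svg.

Shape 1 is a circle drawn with `<circle>`. Its stroke #ff0000 means cut at S802, F1107. After flipping Y the toolpath is (269.590,80.257) → (262.624,101.698) → (244.385,114.949) → (221.841,114.949) → (203.602,101.698) → (196.636,80.257) → (203.602,58.816) → (221.841,45.565) → (244.385,45.565) → (262.624,58.816) → (269.590,80.257), returning to the start.

Shape 2 is a quadratic bezier drawn with `<path>`. Its stroke #ff0000 means cut at S802, F1107. After flipping Y the toolpath is (73.598,68.234) → (71.752,86.774) → (69.366,105.558) → (66.439,124.584) → (62.972,143.854) → (58.964,163.366).

Shape 3 is a open polyline drawn with `<polyline>`. Its stroke #ff00ff means score at S464, F2106. After flipping Y the toolpath is (181.095,56.678) → (138.352,12.145) → (95.416,101.546).

G21
G90
G00 X269.590 Y80.257
M3 S802
G1 X262.624 Y101.698 F1107
G1 X244.385 Y114.949 F1107
G1 X221.841 Y114.949 F1107
G1 X203.602 Y101.698 F1107
G1 X196.636 Y80.257 F1107
G1 X203.602 Y58.816 F1107
G1 X221.841 Y45.565 F1107
G1 X244.385 Y45.565 F1107
G1 X262.624 Y58.816 F1107
G1 X269.590 Y80.257 F1107
G00 X73.598 Y68.234
M3 S802
G1 X71.752 Y86.774 F1107
G1 X69.366 Y105.558 F1107
G1 X66.439 Y124.584 F1107
G1 X62.972 Y143.854 F1107
G1 X58.964 Y163.366 F1107
G00 X181.095 Y56.678
M3 S464
G1 X138.352 Y12.145 F2106
G1 X95.416 Y101.546 F2106
M5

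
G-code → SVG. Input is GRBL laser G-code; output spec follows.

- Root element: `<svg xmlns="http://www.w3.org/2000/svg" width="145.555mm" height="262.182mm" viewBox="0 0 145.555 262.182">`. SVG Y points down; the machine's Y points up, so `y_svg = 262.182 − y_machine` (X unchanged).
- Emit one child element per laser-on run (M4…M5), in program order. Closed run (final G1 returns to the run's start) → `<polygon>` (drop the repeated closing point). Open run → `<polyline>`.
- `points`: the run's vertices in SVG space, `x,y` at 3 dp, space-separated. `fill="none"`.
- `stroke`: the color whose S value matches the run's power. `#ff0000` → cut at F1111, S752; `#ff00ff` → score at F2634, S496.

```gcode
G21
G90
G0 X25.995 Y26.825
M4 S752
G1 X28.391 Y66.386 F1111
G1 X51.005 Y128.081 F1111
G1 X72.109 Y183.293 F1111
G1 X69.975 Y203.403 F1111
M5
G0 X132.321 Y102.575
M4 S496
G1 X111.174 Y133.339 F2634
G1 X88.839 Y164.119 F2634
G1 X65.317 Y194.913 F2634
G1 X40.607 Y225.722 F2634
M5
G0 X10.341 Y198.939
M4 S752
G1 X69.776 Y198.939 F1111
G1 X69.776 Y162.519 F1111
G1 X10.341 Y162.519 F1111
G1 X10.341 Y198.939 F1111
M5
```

<svg xmlns="http://www.w3.org/2000/svg" width="145.555mm" height="262.182mm" viewBox="0 0 145.555 262.182">
  <polyline points="25.995,235.357 28.391,195.796 51.005,134.101 72.109,78.889 69.975,58.779" fill="none" stroke="#ff0000"/>
  <polyline points="132.321,159.607 111.174,128.843 88.839,98.063 65.317,67.269 40.607,36.460" fill="none" stroke="#ff00ff"/>
  <polygon points="10.341,63.243 69.776,63.243 69.776,99.663 10.341,99.663" fill="none" stroke="#ff0000"/>
</svg>

Each laser-on run becomes one SVG element. Flip Y back into SVG space with y_svg = 262.182 − y_machine.

Run 1: power S752 maps to stroke `#ff0000` (cut). The run is open, so emit a `<polyline>` with points (Y-flipped): 25.995,235.357 28.391,195.796 51.005,134.101 72.109,78.889 69.975,58.779.

Run 2: power S496 maps to stroke `#ff00ff` (score). The run is open, so emit a `<polyline>` with points (Y-flipped): 132.321,159.607 111.174,128.843 88.839,98.063 65.317,67.269 40.607,36.460.

Run 3: power S752 maps to stroke `#ff0000` (cut). The run returns to its start, so emit a `<polygon>` with points (Y-flipped): 10.341,63.243 69.776,63.243 69.776,99.663 10.341,99.663.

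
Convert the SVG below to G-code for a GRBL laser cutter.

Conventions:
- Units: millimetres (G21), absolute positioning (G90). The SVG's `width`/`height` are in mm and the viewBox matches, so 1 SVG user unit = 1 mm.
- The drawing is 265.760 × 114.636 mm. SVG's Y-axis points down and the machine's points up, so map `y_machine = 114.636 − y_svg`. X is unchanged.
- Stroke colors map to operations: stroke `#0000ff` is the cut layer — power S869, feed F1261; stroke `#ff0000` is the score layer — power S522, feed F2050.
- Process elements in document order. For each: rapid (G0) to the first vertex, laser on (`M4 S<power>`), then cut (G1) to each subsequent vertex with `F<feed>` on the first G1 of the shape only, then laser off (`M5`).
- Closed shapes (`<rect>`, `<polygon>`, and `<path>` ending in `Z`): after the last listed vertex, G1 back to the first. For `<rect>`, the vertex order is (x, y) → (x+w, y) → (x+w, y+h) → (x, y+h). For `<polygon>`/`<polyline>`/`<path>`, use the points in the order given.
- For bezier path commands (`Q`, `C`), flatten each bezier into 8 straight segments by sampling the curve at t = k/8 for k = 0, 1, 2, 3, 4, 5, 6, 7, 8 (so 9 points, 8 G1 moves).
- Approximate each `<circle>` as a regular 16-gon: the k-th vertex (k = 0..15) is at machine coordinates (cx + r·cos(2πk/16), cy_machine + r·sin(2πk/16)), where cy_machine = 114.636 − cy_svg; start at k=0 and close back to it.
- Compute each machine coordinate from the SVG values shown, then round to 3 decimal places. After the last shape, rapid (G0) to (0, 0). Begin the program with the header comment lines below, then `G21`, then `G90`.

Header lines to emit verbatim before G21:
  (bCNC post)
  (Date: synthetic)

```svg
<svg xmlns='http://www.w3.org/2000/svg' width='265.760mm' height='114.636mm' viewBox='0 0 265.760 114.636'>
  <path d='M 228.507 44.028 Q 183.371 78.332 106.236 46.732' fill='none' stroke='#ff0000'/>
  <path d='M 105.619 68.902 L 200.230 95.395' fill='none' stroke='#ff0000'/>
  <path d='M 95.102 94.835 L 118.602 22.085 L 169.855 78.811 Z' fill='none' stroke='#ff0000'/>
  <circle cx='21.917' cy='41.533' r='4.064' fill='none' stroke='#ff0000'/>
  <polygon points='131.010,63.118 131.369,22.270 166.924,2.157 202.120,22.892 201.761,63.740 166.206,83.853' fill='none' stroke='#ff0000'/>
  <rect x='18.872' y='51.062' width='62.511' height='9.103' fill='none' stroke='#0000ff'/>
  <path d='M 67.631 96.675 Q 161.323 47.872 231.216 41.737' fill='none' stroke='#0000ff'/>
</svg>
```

1 u = 1 mm; y_m = 114.636 − y.

[1] `<path>` quadratic bezier, #ff0000→score S522 F2050: (228.507,70.608) → (216.723,63.062) → (203.939,57.575) → (190.155,54.148) → (175.371,52.780) → (159.587,53.472) → (142.804,56.223) → (125.020,61.034) → (106.236,67.904)

[2] `<path>` line segment, #ff0000→score S522 F2050: (105.619,45.734) → (200.230,19.241)

[3] `<path>` regular polygon, #ff0000→score S522 F2050: (95.102,19.801) → (118.602,92.551) → (169.855,35.825) → (95.102,19.801) (closed)

[4] `<circle>` circle, #ff0000→score S522 F2050: (25.981,73.103) → (25.672,74.658) → (24.791,75.977) → (23.472,76.858) → (21.917,77.167) → (20.362,76.858) → (19.043,75.977) → (18.162,74.658) → (17.853,73.103) → (18.162,71.548) → (19.043,70.229) → (20.362,69.348) → (21.917,69.039) → (23.472,69.348) → (24.791,70.229) → (25.672,71.548) → (25.981,73.103) (closed)

[5] `<polygon>` regular polygon, #ff0000→score S522 F2050: (131.010,51.518) → (131.369,92.366) → (166.924,112.479) → (202.120,91.744) → (201.761,50.896) → (166.206,30.783) → (131.010,51.518) (closed)

[6] `<rect>` rectangle, #0000ff→cut S869 F1261: (18.872,63.574) → (81.383,63.574) → (81.383,54.471) → (18.872,54.471) → (18.872,63.574) (closed)

[7] `<path>` quadratic bezier, #0000ff→cut S869 F1261: (67.631,17.961) → (90.682,29.495) → (112.990,39.696) → (134.553,48.563) → (155.373,56.097) → (175.450,62.298) → (194.782,67.165) → (213.371,70.699) → (231.216,72.899)

(bCNC post)
(Date: synthetic)
G21
G90
G0 X228.507 Y70.608
M4 S522
G1 X216.723 Y63.062 F2050
G1 X203.939 Y57.575
G1 X190.155 Y54.148
G1 X175.371 Y52.780
G1 X159.587 Y53.472
G1 X142.804 Y56.223
G1 X125.020 Y61.034
G1 X106.236 Y67.904
M5
G0 X105.619 Y45.734
M4 S522
G1 X200.230 Y19.241 F2050
M5
G0 X95.102 Y19.801
M4 S522
G1 X118.602 Y92.551 F2050
G1 X169.855 Y35.825
G1 X95.102 Y19.801
M5
G0 X25.981 Y73.103
M4 S522
G1 X25.672 Y74.658 F2050
G1 X24.791 Y75.977
G1 X23.472 Y76.858
G1 X21.917 Y77.167
G1 X20.362 Y76.858
G1 X19.043 Y75.977
G1 X18.162 Y74.658
G1 X17.853 Y73.103
G1 X18.162 Y71.548
G1 X19.043 Y70.229
G1 X20.362 Y69.348
G1 X21.917 Y69.039
G1 X23.472 Y69.348
G1 X24.791 Y70.229
G1 X25.672 Y71.548
G1 X25.981 Y73.103
M5
G0 X131.010 Y51.518
M4 S522
G1 X131.369 Y92.366 F2050
G1 X166.924 Y112.479
G1 X202.120 Y91.744
G1 X201.761 Y50.896
G1 X166.206 Y30.783
G1 X131.010 Y51.518
M5
G0 X18.872 Y63.574
M4 S869
G1 X81.383 Y63.574 F1261
G1 X81.383 Y54.471
G1 X18.872 Y54.471
G1 X18.872 Y63.574
M5
G0 X67.631 Y17.961
M4 S869
G1 X90.682 Y29.495 F1261
G1 X112.990 Y39.696
G1 X134.553 Y48.563
G1 X155.373 Y56.097
G1 X175.450 Y62.298
G1 X194.782 Y67.165
G1 X213.371 Y70.699
G1 X231.216 Y72.899
M5
G0 X0.000 Y0.000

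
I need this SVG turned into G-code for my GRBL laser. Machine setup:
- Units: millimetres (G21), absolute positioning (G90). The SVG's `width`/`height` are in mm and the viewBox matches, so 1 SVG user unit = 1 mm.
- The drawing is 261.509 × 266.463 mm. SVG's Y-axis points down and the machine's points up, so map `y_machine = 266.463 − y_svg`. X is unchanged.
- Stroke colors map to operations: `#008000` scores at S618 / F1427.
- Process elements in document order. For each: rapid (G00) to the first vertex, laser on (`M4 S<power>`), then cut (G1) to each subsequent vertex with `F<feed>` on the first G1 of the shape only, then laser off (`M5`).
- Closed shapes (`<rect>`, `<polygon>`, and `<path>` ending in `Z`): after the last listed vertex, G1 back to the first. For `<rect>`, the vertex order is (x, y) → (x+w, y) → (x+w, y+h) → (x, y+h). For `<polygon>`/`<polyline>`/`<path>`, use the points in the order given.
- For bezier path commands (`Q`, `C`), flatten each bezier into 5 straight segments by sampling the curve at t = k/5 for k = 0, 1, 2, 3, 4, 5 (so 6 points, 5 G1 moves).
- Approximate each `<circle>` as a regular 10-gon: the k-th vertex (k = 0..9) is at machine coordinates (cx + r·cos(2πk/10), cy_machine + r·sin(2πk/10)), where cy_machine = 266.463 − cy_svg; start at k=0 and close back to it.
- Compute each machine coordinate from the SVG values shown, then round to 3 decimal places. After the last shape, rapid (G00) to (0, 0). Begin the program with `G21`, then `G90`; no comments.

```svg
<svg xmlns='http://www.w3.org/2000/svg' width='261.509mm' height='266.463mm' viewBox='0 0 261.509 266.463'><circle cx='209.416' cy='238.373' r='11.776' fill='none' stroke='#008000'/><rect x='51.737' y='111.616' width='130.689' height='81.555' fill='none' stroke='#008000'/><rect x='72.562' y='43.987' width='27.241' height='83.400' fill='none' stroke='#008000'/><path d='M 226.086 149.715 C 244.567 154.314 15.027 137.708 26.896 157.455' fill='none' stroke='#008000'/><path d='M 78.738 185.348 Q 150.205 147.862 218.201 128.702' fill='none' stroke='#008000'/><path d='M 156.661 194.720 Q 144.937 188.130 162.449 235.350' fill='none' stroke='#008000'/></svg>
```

1 u = 1 mm; y_m = 266.463 − y.

[1] `<circle>` circle, #008000→score S618 F1427: (221.192,28.090) → (218.943,35.012) → (213.055,39.290) → (205.777,39.290) → (199.889,35.012) → (197.640,28.090) → (199.889,21.168) → (205.777,16.890) → (213.055,16.890) → (218.943,21.168) → (221.192,28.090) (closed)

[2] `<rect>` rectangle, #008000→score S618 F1427: (51.737,154.847) → (182.426,154.847) → (182.426,73.292) → (51.737,73.292) → (51.737,154.847) (closed)

[3] `<rect>` rectangle, #008000→score S618 F1427: (72.562,222.476) → (99.803,222.476) → (99.803,139.076) → (72.562,139.076) → (72.562,222.476) (closed)

[4] `<path>` cubic bezier, #008000→score S618 F1427: (226.086,116.748) → (211.328,116.073) → (160.537,117.724) → (97.206,118.939) → (44.828,116.954) → (26.896,109.008)

[5] `<path>` quadratic bezier, #008000→score S618 F1427: (78.738,81.115) → (107.186,95.376) → (135.356,108.172) → (163.249,119.501) → (190.864,129.364) → (218.201,137.761)

[6] `<path>` quadratic bezier, #008000→score S618 F1427: (156.661,71.743) → (153.141,72.227) → (151.960,68.405) → (153.117,60.279) → (156.614,47.849) → (162.449,31.113)

G21
G90
G00 X221.192 Y28.090
M4 S618
G1 X218.943 Y35.012 F1427
G1 X213.055 Y39.290
G1 X205.777 Y39.290
G1 X199.889 Y35.012
G1 X197.640 Y28.090
G1 X199.889 Y21.168
G1 X205.777 Y16.890
G1 X213.055 Y16.890
G1 X218.943 Y21.168
G1 X221.192 Y28.090
M5
G00 X51.737 Y154.847
M4 S618
G1 X182.426 Y154.847 F1427
G1 X182.426 Y73.292
G1 X51.737 Y73.292
G1 X51.737 Y154.847
M5
G00 X72.562 Y222.476
M4 S618
G1 X99.803 Y222.476 F1427
G1 X99.803 Y139.076
G1 X72.562 Y139.076
G1 X72.562 Y222.476
M5
G00 X226.086 Y116.748
M4 S618
G1 X211.328 Y116.073 F1427
G1 X160.537 Y117.724
G1 X97.206 Y118.939
G1 X44.828 Y116.954
G1 X26.896 Y109.008
M5
G00 X78.738 Y81.115
M4 S618
G1 X107.186 Y95.376 F1427
G1 X135.356 Y108.172
G1 X163.249 Y119.501
G1 X190.864 Y129.364
G1 X218.201 Y137.761
M5
G00 X156.661 Y71.743
M4 S618
G1 X153.141 Y72.227 F1427
G1 X151.960 Y68.405
G1 X153.117 Y60.279
G1 X156.614 Y47.849
G1 X162.449 Y31.113
M5
G00 X0.000 Y0.000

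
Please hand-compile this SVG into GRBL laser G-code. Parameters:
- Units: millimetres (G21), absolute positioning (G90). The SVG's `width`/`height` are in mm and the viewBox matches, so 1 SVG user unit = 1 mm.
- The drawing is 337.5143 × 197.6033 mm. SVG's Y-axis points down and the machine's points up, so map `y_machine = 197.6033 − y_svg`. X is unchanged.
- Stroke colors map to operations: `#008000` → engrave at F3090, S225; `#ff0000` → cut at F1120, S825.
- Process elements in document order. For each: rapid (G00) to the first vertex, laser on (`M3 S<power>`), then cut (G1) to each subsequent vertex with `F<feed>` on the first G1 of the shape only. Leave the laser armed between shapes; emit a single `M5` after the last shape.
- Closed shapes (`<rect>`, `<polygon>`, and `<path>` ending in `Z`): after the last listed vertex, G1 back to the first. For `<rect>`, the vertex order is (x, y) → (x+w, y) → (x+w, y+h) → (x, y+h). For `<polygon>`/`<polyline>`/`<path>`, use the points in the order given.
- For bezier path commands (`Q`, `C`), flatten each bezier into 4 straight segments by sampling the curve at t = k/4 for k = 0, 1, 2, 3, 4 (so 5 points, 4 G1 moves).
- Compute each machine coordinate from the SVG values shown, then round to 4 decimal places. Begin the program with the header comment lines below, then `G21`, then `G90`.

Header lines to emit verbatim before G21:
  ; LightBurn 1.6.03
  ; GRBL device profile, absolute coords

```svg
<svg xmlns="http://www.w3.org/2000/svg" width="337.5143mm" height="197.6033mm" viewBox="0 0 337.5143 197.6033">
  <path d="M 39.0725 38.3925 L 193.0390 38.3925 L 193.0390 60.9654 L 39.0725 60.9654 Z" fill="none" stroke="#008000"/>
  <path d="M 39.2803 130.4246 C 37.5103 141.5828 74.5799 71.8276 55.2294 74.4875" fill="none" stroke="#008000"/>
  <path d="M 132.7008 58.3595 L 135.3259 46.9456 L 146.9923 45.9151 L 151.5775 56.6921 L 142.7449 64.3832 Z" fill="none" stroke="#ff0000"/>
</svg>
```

; LightBurn 1.6.03
; GRBL device profile, absolute coords
G21
G90
G00 X39.0725 Y159.2108
M3 S225
G1 X193.0390 Y159.2108 F3090
G1 X193.0390 Y136.6379
G1 X39.0725 Y136.6379
G1 X39.0725 Y159.2108
G00 X39.2803 Y67.1787
M3 S225
G1 X43.7468 Y71.5856 F3090
G1 X53.8475 Y91.9604
G1 X60.6519 Y113.9287
G1 X55.2294 Y123.1158
G00 X132.7008 Y139.2438
M3 S825
G1 X135.3259 Y150.6577 F1120
G1 X146.9923 Y151.6882
G1 X151.5775 Y140.9112
G1 X142.7449 Y133.2201
G1 X132.7008 Y139.2438
M5

viewBox `0 0 337.5143 197.6033` with mm width/height → 1 unit = 1 mm. Flip: y_m = 197.6033 − y_svg.

**Shape 1** — `<path>` rectangle, stroke `#008000` → engrave (S225, F3090). Machine vertices: (39.0725,159.2108) → (193.0390,159.2108) → (193.0390,136.6379) → (39.0725,136.6379) → (39.0725,159.2108). Closed: final G1 returns to the first vertex.

**Shape 2** — `<path>` cubic bezier, stroke `#008000` → engrave (S225, F3090). Control points (SVG): P0=(39.2803,130.4246), P1=(37.5103,141.5828), P2=(74.5799,71.8276), P3=(55.2294,74.4875); sampled at t=k/4. Machine vertices: (39.2803,67.1787) → (43.7468,71.5856) → (53.8475,91.9604) → (60.6519,113.9287) → (55.2294,123.1158). Open path.

**Shape 3** — `<path>` regular polygon, stroke `#ff0000` → cut (S825, F1120). Machine vertices: (132.7008,139.2438) → (135.3259,150.6577) → (146.9923,151.6882) → (151.5775,140.9112) → (142.7449,133.2201) → (132.7008,139.2438). Closed: final G1 returns to the first vertex.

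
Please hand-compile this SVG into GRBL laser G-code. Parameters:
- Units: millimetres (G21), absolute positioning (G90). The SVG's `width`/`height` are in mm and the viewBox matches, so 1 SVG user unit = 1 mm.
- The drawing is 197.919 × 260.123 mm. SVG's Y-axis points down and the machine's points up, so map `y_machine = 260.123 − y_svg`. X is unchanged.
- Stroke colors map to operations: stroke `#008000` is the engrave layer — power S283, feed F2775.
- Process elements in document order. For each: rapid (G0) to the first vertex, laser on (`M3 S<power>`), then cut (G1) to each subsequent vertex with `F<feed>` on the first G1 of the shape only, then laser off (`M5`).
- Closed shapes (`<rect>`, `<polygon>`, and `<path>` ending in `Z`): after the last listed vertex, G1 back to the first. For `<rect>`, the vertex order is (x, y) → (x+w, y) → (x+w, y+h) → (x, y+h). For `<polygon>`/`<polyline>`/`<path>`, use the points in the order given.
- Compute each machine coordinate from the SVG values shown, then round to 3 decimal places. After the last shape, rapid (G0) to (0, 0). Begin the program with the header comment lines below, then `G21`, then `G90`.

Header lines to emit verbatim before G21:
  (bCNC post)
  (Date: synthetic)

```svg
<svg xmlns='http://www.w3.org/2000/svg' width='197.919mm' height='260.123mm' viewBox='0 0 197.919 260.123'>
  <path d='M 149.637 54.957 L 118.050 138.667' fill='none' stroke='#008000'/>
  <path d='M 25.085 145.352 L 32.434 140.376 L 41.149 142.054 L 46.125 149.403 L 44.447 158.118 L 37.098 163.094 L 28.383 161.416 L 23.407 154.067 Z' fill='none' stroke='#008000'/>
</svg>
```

viewBox `0 0 197.919 260.123` with mm width/height → 1 unit = 1 mm. Flip: y_m = 260.123 − y_svg.

**Shape 1** — `<path>` line segment, stroke `#008000` → engrave (S283, F2775). Machine vertices: (149.637,205.166) → (118.050,121.456). Open path.

**Shape 2** — `<path>` regular polygon, stroke `#008000` → engrave (S283, F2775). Machine vertices: (25.085,114.771) → (32.434,119.747) → (41.149,118.069) → (46.125,110.720) → (44.447,102.005) → (37.098,97.029) → (28.383,98.707) → (23.407,106.056) → (25.085,114.771). Closed: final G1 returns to the first vertex.

(bCNC post)
(Date: synthetic)
G21
G90
G0 X149.637 Y205.166
M3 S283
G1 X118.050 Y121.456 F2775
M5
G0 X25.085 Y114.771
M3 S283
G1 X32.434 Y119.747 F2775
G1 X41.149 Y118.069
G1 X46.125 Y110.720
G1 X44.447 Y102.005
G1 X37.098 Y97.029
G1 X28.383 Y98.707
G1 X23.407 Y106.056
G1 X25.085 Y114.771
M5
G0 X0.000 Y0.000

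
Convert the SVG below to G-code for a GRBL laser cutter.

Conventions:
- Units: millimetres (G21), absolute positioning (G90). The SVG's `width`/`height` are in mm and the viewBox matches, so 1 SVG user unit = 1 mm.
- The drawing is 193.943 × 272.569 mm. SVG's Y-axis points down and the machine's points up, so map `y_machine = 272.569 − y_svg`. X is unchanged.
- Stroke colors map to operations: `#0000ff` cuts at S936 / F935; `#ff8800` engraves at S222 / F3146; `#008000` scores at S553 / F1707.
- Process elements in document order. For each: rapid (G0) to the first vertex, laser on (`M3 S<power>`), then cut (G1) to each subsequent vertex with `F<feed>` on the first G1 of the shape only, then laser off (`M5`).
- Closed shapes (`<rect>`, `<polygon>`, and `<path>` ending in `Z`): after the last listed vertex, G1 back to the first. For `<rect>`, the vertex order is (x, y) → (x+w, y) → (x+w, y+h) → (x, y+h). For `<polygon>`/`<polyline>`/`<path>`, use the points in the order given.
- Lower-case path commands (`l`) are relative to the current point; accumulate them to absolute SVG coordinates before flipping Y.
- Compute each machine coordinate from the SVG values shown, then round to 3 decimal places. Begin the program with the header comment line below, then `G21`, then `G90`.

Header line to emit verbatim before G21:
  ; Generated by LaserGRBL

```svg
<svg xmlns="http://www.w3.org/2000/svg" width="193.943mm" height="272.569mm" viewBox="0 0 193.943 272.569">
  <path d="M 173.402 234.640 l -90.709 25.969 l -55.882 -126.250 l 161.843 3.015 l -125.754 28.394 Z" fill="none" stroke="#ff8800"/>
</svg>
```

viewBox `0 0 193.943 272.569` with mm width/height → 1 unit = 1 mm. Flip: y_m = 272.569 − y_svg.

**Shape 1** — `<path>` closed polygon, stroke `#ff8800` → engrave (S222, F3146). Machine vertices: (173.402,37.929) → (82.693,11.960) → (26.811,138.210) → (188.654,135.195) → (62.900,106.801) → (173.402,37.929). Closed: final G1 returns to the first vertex.

; Generated by LaserGRBL
G21
G90
G0 X173.402 Y37.929
M3 S222
G1 X82.693 Y11.960 F3146
G1 X26.811 Y138.210
G1 X188.654 Y135.195
G1 X62.900 Y106.801
G1 X173.402 Y37.929
M5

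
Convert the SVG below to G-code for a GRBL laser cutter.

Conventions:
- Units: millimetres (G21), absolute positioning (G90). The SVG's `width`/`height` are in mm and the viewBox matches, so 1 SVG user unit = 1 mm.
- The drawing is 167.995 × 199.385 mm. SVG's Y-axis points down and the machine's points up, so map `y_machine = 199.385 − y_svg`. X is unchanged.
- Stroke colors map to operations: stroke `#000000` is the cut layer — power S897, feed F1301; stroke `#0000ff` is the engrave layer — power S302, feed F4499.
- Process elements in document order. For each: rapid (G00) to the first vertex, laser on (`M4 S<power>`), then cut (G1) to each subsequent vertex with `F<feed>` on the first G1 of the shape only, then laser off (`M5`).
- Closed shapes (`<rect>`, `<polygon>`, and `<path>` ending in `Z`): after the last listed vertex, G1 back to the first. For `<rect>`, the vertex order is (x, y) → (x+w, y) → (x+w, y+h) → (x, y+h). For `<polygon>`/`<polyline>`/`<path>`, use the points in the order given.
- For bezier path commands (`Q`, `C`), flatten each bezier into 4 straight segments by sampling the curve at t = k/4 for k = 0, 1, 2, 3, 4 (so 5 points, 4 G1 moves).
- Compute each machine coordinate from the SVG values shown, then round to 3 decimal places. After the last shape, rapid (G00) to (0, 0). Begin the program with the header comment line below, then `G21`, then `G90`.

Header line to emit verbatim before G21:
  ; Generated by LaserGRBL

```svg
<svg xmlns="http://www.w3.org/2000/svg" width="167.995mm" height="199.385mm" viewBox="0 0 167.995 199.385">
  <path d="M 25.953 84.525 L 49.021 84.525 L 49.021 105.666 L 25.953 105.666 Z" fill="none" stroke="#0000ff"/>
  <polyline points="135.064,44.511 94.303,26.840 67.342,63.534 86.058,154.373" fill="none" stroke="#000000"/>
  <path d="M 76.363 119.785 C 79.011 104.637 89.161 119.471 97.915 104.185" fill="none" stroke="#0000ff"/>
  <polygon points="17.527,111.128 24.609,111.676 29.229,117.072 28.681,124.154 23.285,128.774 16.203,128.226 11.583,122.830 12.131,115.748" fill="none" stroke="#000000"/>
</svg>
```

; Generated by LaserGRBL
G21
G90
G00 X25.953 Y114.860
M4 S302
G1 X49.021 Y114.860 F4499
G1 X49.021 Y93.719
G1 X25.953 Y93.719
G1 X25.953 Y114.860
M5
G00 X135.064 Y154.874
M4 S897
G1 X94.303 Y172.545 F1301
G1 X67.342 Y135.851
G1 X86.058 Y45.012
M5
G00 X76.363 Y79.600
M4 S302
G1 X79.617 Y86.278 F4499
G1 X84.849 Y87.348
G1 X91.227 Y88.444
G1 X97.915 Y95.200
M5
G00 X17.527 Y88.257
M4 S897
G1 X24.609 Y87.709 F1301
G1 X29.229 Y82.313
G1 X28.681 Y75.231
G1 X23.285 Y70.611
G1 X16.203 Y71.159
G1 X11.583 Y76.555
G1 X12.131 Y83.637
G1 X17.527 Y88.257
M5
G00 X0.000 Y0.000

Since the viewBox matches the mm dimensions, user units are millimetres directly. The only transform is the Y-flip y_m = 199.385 − y_svg.

Shape 1 is a rectangle drawn with `<path>`. Its stroke #0000ff means engrave at S302, F4499. After flipping Y the toolpath is (25.953,114.860) → (49.021,114.860) → (49.021,93.719) → (25.953,93.719) → (25.953,114.860), returning to the start.

Shape 2 is a open polyline drawn with `<polyline>`. Its stroke #000000 means cut at S897, F1301. After flipping Y the toolpath is (135.064,154.874) → (94.303,172.545) → (67.342,135.851) → (86.058,45.012).

Shape 3 is a cubic bezier drawn with `<path>`. Its stroke #0000ff means engrave at S302, F4499. After flipping Y the toolpath is (76.363,79.600) → (79.617,86.278) → (84.849,87.348) → (91.227,88.444) → (97.915,95.200).

Shape 4 is a regular polygon drawn with `<polygon>`. Its stroke #000000 means cut at S897, F1301. After flipping Y the toolpath is (17.527,88.257) → (24.609,87.709) → (29.229,82.313) → (28.681,75.231) → (23.285,70.611) → (16.203,71.159) → (11.583,76.555) → (12.131,83.637) → (17.527,88.257), returning to the start.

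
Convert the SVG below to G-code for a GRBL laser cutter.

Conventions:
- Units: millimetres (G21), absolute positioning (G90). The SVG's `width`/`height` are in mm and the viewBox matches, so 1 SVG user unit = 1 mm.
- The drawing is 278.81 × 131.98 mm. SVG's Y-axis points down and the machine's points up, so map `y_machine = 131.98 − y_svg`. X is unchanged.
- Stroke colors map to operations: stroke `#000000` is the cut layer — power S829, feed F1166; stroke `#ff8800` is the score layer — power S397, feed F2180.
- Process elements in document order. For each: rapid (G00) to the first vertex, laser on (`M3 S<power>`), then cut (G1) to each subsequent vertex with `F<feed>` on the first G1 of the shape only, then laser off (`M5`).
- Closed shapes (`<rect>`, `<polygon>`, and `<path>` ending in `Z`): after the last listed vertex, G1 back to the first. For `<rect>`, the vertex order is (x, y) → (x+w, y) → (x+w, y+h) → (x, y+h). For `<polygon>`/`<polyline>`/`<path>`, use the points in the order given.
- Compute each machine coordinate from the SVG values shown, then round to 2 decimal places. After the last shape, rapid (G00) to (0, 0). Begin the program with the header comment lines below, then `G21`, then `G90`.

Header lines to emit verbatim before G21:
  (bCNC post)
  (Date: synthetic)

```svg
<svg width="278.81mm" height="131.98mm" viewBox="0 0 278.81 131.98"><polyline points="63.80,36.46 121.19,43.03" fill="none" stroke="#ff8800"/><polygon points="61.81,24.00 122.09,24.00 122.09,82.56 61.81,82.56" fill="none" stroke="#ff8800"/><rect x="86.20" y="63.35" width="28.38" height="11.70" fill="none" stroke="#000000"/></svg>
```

Since the viewBox matches the mm dimensions, user units are millimetres directly. The only transform is the Y-flip y_m = 131.98 − y_svg.

Shape 1 is a line segment drawn with `<polyline>`. Its stroke #ff8800 means score at S397, F2180. After flipping Y the toolpath is (63.80,95.52) → (121.19,88.95).

Shape 2 is a rectangle drawn with `<polygon>`. Its stroke #ff8800 means score at S397, F2180. After flipping Y the toolpath is (61.81,107.98) → (122.09,107.98) → (122.09,49.42) → (61.81,49.42) → (61.81,107.98), returning to the start.

Shape 3 is a rectangle drawn with `<rect>`. Its stroke #000000 means cut at S829, F1166. After flipping Y the toolpath is (86.20,68.63) → (114.58,68.63) → (114.58,56.93) → (86.20,56.93) → (86.20,68.63), returning to the start.

(bCNC post)
(Date: synthetic)
G21
G90
G00 X63.80 Y95.52
M3 S397
G1 X121.19 Y88.95 F2180
M5
G00 X61.81 Y107.98
M3 S397
G1 X122.09 Y107.98 F2180
G1 X122.09 Y49.42
G1 X61.81 Y49.42
G1 X61.81 Y107.98
M5
G00 X86.20 Y68.63
M3 S829
G1 X114.58 Y68.63 F1166
G1 X114.58 Y56.93
G1 X86.20 Y56.93
G1 X86.20 Y68.63
M5
G00 X0.00 Y0.00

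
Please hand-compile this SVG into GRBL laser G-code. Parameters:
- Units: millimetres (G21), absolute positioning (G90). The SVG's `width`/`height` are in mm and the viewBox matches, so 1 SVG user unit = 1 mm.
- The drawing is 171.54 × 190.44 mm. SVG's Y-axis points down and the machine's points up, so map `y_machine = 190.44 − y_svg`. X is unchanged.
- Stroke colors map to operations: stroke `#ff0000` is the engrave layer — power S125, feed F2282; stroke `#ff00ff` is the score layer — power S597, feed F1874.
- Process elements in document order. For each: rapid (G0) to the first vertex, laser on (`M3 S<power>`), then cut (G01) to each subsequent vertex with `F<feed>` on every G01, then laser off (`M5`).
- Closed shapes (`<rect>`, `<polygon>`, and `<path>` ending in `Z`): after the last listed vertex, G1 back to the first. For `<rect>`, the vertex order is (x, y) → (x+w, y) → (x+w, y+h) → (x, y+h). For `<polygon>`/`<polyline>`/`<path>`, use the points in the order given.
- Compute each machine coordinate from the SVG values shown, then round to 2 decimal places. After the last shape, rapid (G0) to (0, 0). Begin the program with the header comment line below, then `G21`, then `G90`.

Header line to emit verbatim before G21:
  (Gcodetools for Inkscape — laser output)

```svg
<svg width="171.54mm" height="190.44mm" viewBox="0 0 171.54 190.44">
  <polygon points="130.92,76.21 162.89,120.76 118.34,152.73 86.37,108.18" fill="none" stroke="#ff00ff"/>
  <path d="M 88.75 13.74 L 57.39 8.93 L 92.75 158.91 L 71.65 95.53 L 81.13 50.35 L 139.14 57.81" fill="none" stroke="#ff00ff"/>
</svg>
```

Since the viewBox matches the mm dimensions, user units are millimetres directly. The only transform is the Y-flip y_m = 190.44 − y_svg.

Shape 1 is a regular polygon drawn with `<polygon>`. Its stroke #ff00ff means score at S597, F1874. After flipping Y the toolpath is (130.92,114.23) → (162.89,69.68) → (118.34,37.71) → (86.37,82.26) → (130.92,114.23), returning to the start.

Shape 2 is a open polyline drawn with `<path>`. Its stroke #ff00ff means score at S597, F1874. After flipping Y the toolpath is (88.75,176.70) → (57.39,181.51) → (92.75,31.53) → (71.65,94.91) → (81.13,140.09) → (139.14,132.63).

(Gcodetools for Inkscape — laser output)
G21
G90
G0 X130.92 Y114.23
M3 S597
G01 X162.89 Y69.68 F1874
G01 X118.34 Y37.71 F1874
G01 X86.37 Y82.26 F1874
G01 X130.92 Y114.23 F1874
M5
G0 X88.75 Y176.70
M3 S597
G01 X57.39 Y181.51 F1874
G01 X92.75 Y31.53 F1874
G01 X71.65 Y94.91 F1874
G01 X81.13 Y140.09 F1874
G01 X139.14 Y132.63 F1874
M5
G0 X0.00 Y0.00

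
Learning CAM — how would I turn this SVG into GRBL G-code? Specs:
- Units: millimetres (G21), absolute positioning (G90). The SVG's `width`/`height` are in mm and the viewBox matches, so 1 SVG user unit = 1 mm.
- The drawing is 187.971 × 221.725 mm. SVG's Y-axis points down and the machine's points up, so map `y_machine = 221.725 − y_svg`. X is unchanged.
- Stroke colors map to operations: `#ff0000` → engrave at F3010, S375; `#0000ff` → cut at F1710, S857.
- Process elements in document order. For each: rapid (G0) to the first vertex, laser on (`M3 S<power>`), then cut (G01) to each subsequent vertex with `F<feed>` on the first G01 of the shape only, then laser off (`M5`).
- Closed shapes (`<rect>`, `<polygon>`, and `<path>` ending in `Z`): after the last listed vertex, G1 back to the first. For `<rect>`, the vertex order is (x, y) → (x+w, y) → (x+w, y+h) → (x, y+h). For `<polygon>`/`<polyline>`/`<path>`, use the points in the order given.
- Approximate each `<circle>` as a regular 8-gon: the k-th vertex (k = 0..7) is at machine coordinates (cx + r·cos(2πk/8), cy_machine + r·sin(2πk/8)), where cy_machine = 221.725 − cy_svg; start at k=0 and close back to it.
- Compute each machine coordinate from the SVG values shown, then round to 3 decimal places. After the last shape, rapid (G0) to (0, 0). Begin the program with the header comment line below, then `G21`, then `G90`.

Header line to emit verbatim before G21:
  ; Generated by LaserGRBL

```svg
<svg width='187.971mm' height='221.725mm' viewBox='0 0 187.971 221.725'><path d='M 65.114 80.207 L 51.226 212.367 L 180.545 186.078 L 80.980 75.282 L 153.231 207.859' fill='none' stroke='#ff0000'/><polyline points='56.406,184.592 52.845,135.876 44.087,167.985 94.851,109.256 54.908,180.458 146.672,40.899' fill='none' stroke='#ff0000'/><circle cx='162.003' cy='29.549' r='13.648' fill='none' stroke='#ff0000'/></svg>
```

; Generated by LaserGRBL
G21
G90
G0 X65.114 Y141.518
M3 S375
G01 X51.226 Y9.358 F3010
G01 X180.545 Y35.647
G01 X80.980 Y146.443
G01 X153.231 Y13.866
M5
G0 X56.406 Y37.133
M3 S375
G01 X52.845 Y85.849 F3010
G01 X44.087 Y53.740
G01 X94.851 Y112.469
G01 X54.908 Y41.267
G01 X146.672 Y180.826
M5
G0 X175.651 Y192.176
M3 S375
G01 X171.654 Y201.827 F3010
G01 X162.003 Y205.824
G01 X152.352 Y201.827
G01 X148.355 Y192.176
G01 X152.352 Y182.525
G01 X162.003 Y178.528
G01 X171.654 Y182.525
G01 X175.651 Y192.176
M5
G0 X0.000 Y0.000

Since the viewBox matches the mm dimensions, user units are millimetres directly. The only transform is the Y-flip y_m = 221.725 − y_svg.

Shape 1 is a open polyline drawn with `<path>`. Its stroke #ff0000 means engrave at S375, F3010. After flipping Y the toolpath is (65.114,141.518) → (51.226,9.358) → (180.545,35.647) → (80.980,146.443) → (153.231,13.866).

Shape 2 is a open polyline drawn with `<polyline>`. Its stroke #ff0000 means engrave at S375, F3010. After flipping Y the toolpath is (56.406,37.133) → (52.845,85.849) → (44.087,53.740) → (94.851,112.469) → (54.908,41.267) → (146.672,180.826).

Shape 3 is a circle drawn with `<circle>`. Its stroke #ff0000 means engrave at S375, F3010. After flipping Y the toolpath is (175.651,192.176) → (171.654,201.827) → (162.003,205.824) → (152.352,201.827) → (148.355,192.176) → (152.352,182.525) → (162.003,178.528) → (171.654,182.525) → (175.651,192.176), returning to the start.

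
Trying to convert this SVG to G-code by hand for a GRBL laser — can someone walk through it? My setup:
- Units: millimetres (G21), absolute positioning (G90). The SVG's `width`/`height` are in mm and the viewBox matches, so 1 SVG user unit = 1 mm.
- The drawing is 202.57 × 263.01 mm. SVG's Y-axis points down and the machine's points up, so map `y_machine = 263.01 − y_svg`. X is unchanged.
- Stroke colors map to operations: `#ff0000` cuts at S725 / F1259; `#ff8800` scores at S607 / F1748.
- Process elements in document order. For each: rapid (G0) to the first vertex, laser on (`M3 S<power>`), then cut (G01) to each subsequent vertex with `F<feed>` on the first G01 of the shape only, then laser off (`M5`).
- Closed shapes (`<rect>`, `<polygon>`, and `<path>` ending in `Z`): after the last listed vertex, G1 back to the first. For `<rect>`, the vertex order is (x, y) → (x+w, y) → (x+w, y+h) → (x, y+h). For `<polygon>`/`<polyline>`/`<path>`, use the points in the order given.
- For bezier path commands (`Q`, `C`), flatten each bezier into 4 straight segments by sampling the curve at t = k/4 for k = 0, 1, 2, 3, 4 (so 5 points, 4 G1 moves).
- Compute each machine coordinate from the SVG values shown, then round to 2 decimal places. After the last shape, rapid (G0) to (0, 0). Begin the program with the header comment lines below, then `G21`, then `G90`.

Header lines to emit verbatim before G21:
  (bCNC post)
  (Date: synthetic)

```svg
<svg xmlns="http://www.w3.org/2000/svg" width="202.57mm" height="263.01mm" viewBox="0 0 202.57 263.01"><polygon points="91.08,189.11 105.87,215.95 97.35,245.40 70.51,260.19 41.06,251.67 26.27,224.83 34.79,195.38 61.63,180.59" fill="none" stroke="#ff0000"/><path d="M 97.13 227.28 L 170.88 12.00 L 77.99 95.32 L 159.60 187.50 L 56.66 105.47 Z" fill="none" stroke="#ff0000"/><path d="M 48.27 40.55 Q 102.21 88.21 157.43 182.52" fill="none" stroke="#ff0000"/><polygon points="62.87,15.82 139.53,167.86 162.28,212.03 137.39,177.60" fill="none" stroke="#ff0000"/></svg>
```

viewBox `0 0 202.57 263.01` with mm width/height → 1 unit = 1 mm. Flip: y_m = 263.01 − y_svg.

**Shape 1** — `<polygon>` regular polygon, stroke `#ff0000` → cut (S725, F1259). Machine vertices: (91.08,73.90) → (105.87,47.06) → (97.35,17.61) → (70.51,2.82) → (41.06,11.34) → (26.27,38.18) → (34.79,67.63) → (61.63,82.42) → (91.08,73.90). Closed: final G1 returns to the first vertex.

**Shape 2** — `<path>` closed polygon, stroke `#ff0000` → cut (S725, F1259). Machine vertices: (97.13,35.73) → (170.88,251.01) → (77.99,167.69) → (159.60,75.51) → (56.66,157.54) → (97.13,35.73). Closed: final G1 returns to the first vertex.

**Shape 3** — `<path>` quadratic bezier, stroke `#ff0000` → cut (S725, F1259). Control points (SVG): P0=(48.27,40.55), P1=(102.21,88.21), P2=(157.43,182.52); sampled at t=k/4. Machine vertices: (48.27,222.46) → (75.32,195.71) → (102.53,163.14) → (129.90,124.73) → (157.43,80.49). Open path.

**Shape 4** — `<polygon>` closed polygon, stroke `#ff0000` → cut (S725, F1259). Machine vertices: (62.87,247.19) → (139.53,95.15) → (162.28,50.98) → (137.39,85.41) → (62.87,247.19). Closed: final G1 returns to the first vertex.

(bCNC post)
(Date: synthetic)
G21
G90
G0 X91.08 Y73.90
M3 S725
G01 X105.87 Y47.06 F1259
G01 X97.35 Y17.61
G01 X70.51 Y2.82
G01 X41.06 Y11.34
G01 X26.27 Y38.18
G01 X34.79 Y67.63
G01 X61.63 Y82.42
G01 X91.08 Y73.90
M5
G0 X97.13 Y35.73
M3 S725
G01 X170.88 Y251.01 F1259
G01 X77.99 Y167.69
G01 X159.60 Y75.51
G01 X56.66 Y157.54
G01 X97.13 Y35.73
M5
G0 X48.27 Y222.46
M3 S725
G01 X75.32 Y195.71 F1259
G01 X102.53 Y163.14
G01 X129.90 Y124.73
G01 X157.43 Y80.49
M5
G0 X62.87 Y247.19
M3 S725
G01 X139.53 Y95.15 F1259
G01 X162.28 Y50.98
G01 X137.39 Y85.41
G01 X62.87 Y247.19
M5
G0 X0.00 Y0.00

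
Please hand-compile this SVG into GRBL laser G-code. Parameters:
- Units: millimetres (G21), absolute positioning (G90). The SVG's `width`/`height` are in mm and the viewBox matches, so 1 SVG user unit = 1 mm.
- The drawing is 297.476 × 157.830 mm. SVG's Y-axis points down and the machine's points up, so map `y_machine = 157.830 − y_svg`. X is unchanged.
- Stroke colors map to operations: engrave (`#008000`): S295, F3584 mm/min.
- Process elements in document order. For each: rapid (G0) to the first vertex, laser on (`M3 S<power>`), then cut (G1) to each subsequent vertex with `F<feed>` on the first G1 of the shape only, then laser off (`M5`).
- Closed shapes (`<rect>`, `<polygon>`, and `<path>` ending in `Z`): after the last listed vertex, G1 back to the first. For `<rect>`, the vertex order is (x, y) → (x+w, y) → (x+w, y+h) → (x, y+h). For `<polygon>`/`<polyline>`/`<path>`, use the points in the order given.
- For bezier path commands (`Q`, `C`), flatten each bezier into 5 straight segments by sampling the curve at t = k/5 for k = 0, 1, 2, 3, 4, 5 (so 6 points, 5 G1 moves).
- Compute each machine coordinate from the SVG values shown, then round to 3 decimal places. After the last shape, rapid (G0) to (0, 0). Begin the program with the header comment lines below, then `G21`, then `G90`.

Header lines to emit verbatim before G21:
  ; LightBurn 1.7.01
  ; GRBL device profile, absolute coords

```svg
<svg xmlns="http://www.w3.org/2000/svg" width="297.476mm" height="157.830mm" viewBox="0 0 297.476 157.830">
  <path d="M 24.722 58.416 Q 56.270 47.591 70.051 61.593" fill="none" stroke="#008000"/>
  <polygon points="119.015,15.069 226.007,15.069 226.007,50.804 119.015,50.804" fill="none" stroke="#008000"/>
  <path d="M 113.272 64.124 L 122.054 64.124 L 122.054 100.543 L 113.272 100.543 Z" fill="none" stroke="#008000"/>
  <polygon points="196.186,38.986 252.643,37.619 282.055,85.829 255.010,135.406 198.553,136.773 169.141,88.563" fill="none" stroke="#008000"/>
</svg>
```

Since the viewBox matches the mm dimensions, user units are millimetres directly. The only transform is the Y-flip y_m = 157.830 − y_svg.

Shape 1 is a quadratic bezier drawn with `<path>`. Its stroke #008000 means engrave at S295, F3584. After flipping Y the toolpath is (24.722,99.414) → (36.631,102.751) → (47.118,104.102) → (56.183,103.466) → (63.828,100.845) → (70.051,96.237).

Shape 2 is a rectangle drawn with `<polygon>`. Its stroke #008000 means engrave at S295, F3584. After flipping Y the toolpath is (119.015,142.761) → (226.007,142.761) → (226.007,107.026) → (119.015,107.026) → (119.015,142.761), returning to the start.

Shape 3 is a rectangle drawn with `<path>`. Its stroke #008000 means engrave at S295, F3584. After flipping Y the toolpath is (113.272,93.706) → (122.054,93.706) → (122.054,57.287) → (113.272,57.287) → (113.272,93.706), returning to the start.

Shape 4 is a regular polygon drawn with `<polygon>`. Its stroke #008000 means engrave at S295, F3584. After flipping Y the toolpath is (196.186,118.844) → (252.643,120.211) → (282.055,72.001) → (255.010,22.424) → (198.553,21.057) → (169.141,69.267) → (196.186,118.844), returning to the start.

; LightBurn 1.7.01
; GRBL device profile, absolute coords
G21
G90
G0 X24.722 Y99.414
M3 S295
G1 X36.631 Y102.751 F3584
G1 X47.118 Y104.102
G1 X56.183 Y103.466
G1 X63.828 Y100.845
G1 X70.051 Y96.237
M5
G0 X119.015 Y142.761
M3 S295
G1 X226.007 Y142.761 F3584
G1 X226.007 Y107.026
G1 X119.015 Y107.026
G1 X119.015 Y142.761
M5
G0 X113.272 Y93.706
M3 S295
G1 X122.054 Y93.706 F3584
G1 X122.054 Y57.287
G1 X113.272 Y57.287
G1 X113.272 Y93.706
M5
G0 X196.186 Y118.844
M3 S295
G1 X252.643 Y120.211 F3584
G1 X282.055 Y72.001
G1 X255.010 Y22.424
G1 X198.553 Y21.057
G1 X169.141 Y69.267
G1 X196.186 Y118.844
M5
G0 X0.000 Y0.000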